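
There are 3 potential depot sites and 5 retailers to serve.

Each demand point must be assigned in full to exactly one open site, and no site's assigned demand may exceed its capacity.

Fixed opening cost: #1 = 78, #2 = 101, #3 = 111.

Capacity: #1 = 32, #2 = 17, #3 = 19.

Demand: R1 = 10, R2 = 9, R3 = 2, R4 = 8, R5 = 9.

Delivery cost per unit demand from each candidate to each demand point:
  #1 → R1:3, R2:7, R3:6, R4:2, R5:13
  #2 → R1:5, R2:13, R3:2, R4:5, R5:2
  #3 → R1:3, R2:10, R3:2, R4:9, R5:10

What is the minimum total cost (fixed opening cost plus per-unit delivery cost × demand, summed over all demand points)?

Open {#1, #2}; cheapest assignment that respects the capacities:
  #1 (cap 32, load 27): R1, R2, R4 — cost 10×3 + 9×7 + 8×2 = 109
  #2 (cap 17, load 11): R3, R5 — cost 2×2 + 9×2 = 22
  Shipping 131, fixed 179 → total 310.
  Any other capacity-feasible assignment to {#1, #2} ships for at least 131.
Compare {#1, #3}: its best feasible assignment gives total 392.
Compare {#1, #2, #3}: its best feasible assignment gives total 421.
Every other set of open sites that can feasibly serve all demand totals ≥ 392 even under its best assignment. Minimum: 310.

310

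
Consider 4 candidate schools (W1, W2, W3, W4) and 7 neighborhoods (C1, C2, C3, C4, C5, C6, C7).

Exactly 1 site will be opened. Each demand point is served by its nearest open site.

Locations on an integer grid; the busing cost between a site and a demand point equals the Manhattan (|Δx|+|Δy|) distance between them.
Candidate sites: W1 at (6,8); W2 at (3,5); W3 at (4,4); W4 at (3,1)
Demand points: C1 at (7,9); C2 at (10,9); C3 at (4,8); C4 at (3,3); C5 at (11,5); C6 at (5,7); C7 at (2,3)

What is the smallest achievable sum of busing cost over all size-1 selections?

Open {W1}.
  C1→W1 2, C2→W1 5, C3→W1 2, C4→W1 8, C5→W1 8, C6→W1 2, C7→W1 9  ⇒ total 36.
Compare {W2}: total 40.
Compare {W3}: total 40.
No size-1 selection does better; minimum is 36.

36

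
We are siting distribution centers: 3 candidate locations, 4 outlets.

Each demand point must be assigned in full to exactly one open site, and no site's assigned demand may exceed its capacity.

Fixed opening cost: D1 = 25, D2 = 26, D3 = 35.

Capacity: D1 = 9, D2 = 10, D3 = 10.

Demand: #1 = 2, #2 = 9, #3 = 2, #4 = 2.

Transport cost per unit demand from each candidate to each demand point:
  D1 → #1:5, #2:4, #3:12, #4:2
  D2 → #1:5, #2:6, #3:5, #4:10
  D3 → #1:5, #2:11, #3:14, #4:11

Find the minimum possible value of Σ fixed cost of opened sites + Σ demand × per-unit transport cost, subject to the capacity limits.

Open {D1, D2}; cheapest assignment that respects the capacities:
  D1 (cap 9, load 9): #2 — cost 9×4 = 36
  D2 (cap 10, load 6): #1, #3, #4 — cost 2×5 + 2×5 + 2×10 = 40
  Shipping 76, fixed 51 → total 127.
  Any other capacity-feasible assignment to {D1, D2} ships for at least 76.
Compare {D1, D3}: its best feasible assignment gives total 156.
Compare {D1, D2, D3}: its best feasible assignment gives total 162.
Every other set of open sites that can feasibly serve all demand totals ≥ 156 even under its best assignment. Minimum: 127.

127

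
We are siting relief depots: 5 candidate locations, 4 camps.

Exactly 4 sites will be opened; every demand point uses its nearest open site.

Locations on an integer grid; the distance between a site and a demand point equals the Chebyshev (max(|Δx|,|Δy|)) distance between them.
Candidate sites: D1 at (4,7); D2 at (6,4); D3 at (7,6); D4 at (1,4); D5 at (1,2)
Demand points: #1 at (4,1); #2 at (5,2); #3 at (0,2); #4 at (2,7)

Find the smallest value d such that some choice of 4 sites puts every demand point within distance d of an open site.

3

Open {D1, D2, D3, D4}.
  Farthest demand point is #1 at distance 3 (to D2); all others are ≤ 3.
With {D1, D2, D3, D5} the worst case is 3.
With {D1, D2, D4, D5} the worst case is 3.
No size-4 selection achieves below 3.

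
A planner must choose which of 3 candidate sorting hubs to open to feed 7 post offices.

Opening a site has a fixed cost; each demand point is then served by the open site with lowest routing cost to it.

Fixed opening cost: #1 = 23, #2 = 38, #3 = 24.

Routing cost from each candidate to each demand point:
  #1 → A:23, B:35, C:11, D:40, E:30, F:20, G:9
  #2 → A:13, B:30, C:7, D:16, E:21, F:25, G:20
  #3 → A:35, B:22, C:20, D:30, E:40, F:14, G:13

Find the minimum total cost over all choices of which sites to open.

168

Open {#2, #3}: assign each demand point to its cheapest open site.
  A→#2 13, B→#3 22, C→#2 7, D→#2 16, E→#2 21, F→#3 14, G→#3 13
  routing cost 106, fixed 62 → total 168.
Compare {#2}: routing cost 132 + fixed 38 = 170.
Compare {#1, #2}: routing cost 116 + fixed 61 = 177.
Compare {#1, #3}: routing cost 139 + fixed 47 = 186.
All other subsets cost ≥ 170. Minimum total cost: 168.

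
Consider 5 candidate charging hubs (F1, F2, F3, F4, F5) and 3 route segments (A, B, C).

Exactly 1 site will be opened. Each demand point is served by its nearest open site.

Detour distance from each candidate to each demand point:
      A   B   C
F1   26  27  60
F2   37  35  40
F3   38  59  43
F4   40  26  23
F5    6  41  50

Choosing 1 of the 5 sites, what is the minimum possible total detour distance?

89

Open {F4}.
  A→F4 40, B→F4 26, C→F4 23  ⇒ total 89.
Compare {F5}: total 97.
Compare {F2}: total 112.
No size-1 selection does better; minimum is 89.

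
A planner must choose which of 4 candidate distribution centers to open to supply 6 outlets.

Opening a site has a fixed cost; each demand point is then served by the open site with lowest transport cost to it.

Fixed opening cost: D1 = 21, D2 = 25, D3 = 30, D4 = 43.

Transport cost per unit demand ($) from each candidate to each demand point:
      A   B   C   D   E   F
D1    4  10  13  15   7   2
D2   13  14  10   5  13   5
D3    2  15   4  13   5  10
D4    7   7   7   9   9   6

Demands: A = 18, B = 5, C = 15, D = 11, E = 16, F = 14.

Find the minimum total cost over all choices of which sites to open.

Open {D1, D2, D3}: assign each demand point to its cheapest open site.
  A→D3 18×2=36, B→D1 5×10=50, C→D3 15×4=60, D→D2 11×5=55, E→D3 16×5=80, F→D1 14×2=28
  transport cost 309, fixed 76 → total 385.
Compare {D1, D2, D3, D4}: transport cost 294 + fixed 119 = 413.
Compare {D2, D3}: transport cost 371 + fixed 55 = 426.
Compare {D1, D3, D4}: transport cost 338 + fixed 94 = 432.
All other subsets cost ≥ 413. Minimum total cost: 385.

385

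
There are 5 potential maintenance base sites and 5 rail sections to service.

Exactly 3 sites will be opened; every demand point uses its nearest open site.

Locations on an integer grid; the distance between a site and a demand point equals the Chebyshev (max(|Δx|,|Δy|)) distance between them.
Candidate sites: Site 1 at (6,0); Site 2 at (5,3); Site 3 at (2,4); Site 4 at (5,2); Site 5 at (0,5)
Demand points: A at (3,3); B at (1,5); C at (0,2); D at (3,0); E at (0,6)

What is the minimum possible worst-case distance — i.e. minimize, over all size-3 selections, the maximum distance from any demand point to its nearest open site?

Open {Site 1, Site 3, Site 4}.
  Farthest demand point is C at distance 2 (to Site 3); all others are ≤ 2.
With {Site 2, Site 3, Site 4} the worst case is 2.
With {Site 3, Site 4, Site 5} the worst case is 2.
No size-3 selection achieves below 2.

2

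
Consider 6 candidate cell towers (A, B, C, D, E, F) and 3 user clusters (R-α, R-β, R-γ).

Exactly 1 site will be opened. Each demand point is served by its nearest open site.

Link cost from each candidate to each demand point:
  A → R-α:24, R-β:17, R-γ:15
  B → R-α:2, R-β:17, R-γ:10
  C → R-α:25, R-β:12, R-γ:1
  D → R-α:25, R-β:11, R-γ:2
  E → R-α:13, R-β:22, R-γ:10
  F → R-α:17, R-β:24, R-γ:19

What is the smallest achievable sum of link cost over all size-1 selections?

Open {B}.
  R-α→B 2, R-β→B 17, R-γ→B 10  ⇒ total 29.
Compare {C}: total 38.
Compare {D}: total 38.
No size-1 selection does better; minimum is 29.

29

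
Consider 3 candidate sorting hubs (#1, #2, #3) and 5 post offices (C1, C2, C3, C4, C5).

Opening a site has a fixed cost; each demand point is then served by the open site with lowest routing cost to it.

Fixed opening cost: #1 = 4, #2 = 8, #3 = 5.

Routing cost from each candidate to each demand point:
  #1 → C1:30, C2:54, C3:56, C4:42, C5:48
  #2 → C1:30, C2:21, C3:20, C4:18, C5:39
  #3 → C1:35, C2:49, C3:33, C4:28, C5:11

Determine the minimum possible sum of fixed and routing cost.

113

Open {#2, #3}: assign each demand point to its cheapest open site.
  C1→#2 30, C2→#2 21, C3→#2 20, C4→#2 18, C5→#3 11
  routing cost 100, fixed 13 → total 113.
Compare {#1, #2, #3}: routing cost 100 + fixed 17 = 117.
Compare {#2}: routing cost 128 + fixed 8 = 136.
Compare {#1, #2}: routing cost 128 + fixed 12 = 140.
All other subsets cost ≥ 117. Minimum total cost: 113.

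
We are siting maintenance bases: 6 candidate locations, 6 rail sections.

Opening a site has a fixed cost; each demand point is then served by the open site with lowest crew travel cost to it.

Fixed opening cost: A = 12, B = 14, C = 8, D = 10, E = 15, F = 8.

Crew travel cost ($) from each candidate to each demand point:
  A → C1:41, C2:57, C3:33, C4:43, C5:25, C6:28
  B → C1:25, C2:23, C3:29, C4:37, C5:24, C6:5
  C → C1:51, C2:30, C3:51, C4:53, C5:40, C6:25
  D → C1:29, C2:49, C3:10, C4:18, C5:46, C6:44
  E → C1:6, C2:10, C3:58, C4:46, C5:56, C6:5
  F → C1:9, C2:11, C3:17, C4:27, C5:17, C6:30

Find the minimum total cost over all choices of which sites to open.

Open {D, E, F}: assign each demand point to its cheapest open site.
  C1→E 6, C2→E 10, C3→D 10, C4→D 18, C5→F 17, C6→E 5
  crew travel cost 66, fixed 33 → total 99.
Compare {B, D, F}: crew travel cost 70 + fixed 32 = 102.
Compare {E, F}: crew travel cost 82 + fixed 23 = 105.
Compare {C, D, E, F}: crew travel cost 66 + fixed 41 = 107.
All other subsets cost ≥ 102. Minimum total cost: 99.

99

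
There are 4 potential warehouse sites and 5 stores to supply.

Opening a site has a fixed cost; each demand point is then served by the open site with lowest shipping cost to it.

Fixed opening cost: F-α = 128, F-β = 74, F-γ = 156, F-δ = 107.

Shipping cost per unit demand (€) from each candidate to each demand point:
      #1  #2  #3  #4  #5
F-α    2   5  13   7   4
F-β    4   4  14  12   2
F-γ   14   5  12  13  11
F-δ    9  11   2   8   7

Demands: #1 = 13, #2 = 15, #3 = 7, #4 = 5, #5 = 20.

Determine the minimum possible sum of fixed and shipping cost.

384

Open {F-β}: assign each demand point to its cheapest open site.
  #1→F-β 13×4=52, #2→F-β 15×4=60, #3→F-β 7×14=98, #4→F-β 5×12=60, #5→F-β 20×2=40
  shipping cost 310, fixed 74 → total 384.
Compare {F-β, F-δ}: shipping cost 206 + fixed 181 = 387.
Compare {F-α}: shipping cost 307 + fixed 128 = 435.
Compare {F-α, F-β}: shipping cost 252 + fixed 202 = 454.
All other subsets cost ≥ 387. Minimum total cost: 384.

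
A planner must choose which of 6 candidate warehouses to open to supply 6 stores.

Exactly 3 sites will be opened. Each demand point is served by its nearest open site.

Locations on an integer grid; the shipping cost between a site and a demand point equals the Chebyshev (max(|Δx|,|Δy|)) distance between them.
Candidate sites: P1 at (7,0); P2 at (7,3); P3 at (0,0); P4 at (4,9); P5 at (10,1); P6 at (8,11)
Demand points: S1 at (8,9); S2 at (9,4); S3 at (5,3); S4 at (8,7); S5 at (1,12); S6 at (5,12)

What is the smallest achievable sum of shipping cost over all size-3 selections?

16

Open {P2, P4, P6}.
  S1→P6 2, S2→P2 2, S3→P2 2, S4→P2 4, S5→P4 3, S6→P4 3  ⇒ total 16.
Compare {P1, P2, P4}: total 18.
Compare {P2, P3, P4}: total 18.
No size-3 selection does better; minimum is 16.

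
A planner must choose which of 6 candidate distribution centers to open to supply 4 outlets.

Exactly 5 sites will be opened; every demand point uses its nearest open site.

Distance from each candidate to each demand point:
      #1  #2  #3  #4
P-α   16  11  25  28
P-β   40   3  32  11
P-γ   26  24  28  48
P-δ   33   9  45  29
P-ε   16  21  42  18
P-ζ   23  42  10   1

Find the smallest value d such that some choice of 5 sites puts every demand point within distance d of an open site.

Open {P-α, P-β, P-γ, P-δ, P-ζ}.
  Farthest demand point is #1 at distance 16 (to P-α); all others are ≤ 16.
With {P-α, P-β, P-γ, P-ε, P-ζ} the worst case is 16.
With {P-α, P-β, P-δ, P-ε, P-ζ} the worst case is 16.
No size-5 selection achieves below 16.

16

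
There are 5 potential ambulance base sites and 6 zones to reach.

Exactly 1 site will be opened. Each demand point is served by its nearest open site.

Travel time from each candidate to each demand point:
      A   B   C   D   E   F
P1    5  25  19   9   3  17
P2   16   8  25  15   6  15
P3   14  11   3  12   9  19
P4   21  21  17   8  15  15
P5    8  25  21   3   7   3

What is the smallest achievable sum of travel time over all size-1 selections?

Open {P5}.
  A→P5 8, B→P5 25, C→P5 21, D→P5 3, E→P5 7, F→P5 3  ⇒ total 67.
Compare {P3}: total 68.
Compare {P1}: total 78.
No size-1 selection does better; minimum is 67.

67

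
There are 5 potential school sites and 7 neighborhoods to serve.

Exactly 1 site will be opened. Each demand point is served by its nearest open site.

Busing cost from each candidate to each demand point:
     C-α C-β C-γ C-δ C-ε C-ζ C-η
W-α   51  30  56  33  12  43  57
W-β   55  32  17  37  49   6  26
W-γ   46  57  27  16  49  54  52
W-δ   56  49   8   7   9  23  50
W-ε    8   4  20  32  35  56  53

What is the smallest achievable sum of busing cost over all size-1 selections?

202

Open {W-δ}.
  C-α→W-δ 56, C-β→W-δ 49, C-γ→W-δ 8, C-δ→W-δ 7, C-ε→W-δ 9, C-ζ→W-δ 23, C-η→W-δ 50  ⇒ total 202.
Compare {W-ε}: total 208.
Compare {W-β}: total 222.
No size-1 selection does better; minimum is 202.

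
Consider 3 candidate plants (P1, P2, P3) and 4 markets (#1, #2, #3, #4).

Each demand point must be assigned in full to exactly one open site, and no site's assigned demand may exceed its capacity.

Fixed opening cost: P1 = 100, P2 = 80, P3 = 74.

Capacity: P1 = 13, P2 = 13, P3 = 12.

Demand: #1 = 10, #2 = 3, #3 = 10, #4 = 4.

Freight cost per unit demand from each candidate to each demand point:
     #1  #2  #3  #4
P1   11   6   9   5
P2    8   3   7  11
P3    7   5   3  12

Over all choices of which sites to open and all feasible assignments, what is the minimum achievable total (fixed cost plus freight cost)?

Open {P1, P2, P3}; cheapest assignment that respects the capacities:
  P1 (cap 13, load 4): #4 — cost 4×5 = 20
  P2 (cap 13, load 13): #1, #2 — cost 10×8 + 3×3 = 89
  P3 (cap 12, load 10): #3 — cost 10×3 = 30
  Shipping 139, fixed 254 → total 393.
  Any other capacity-feasible assignment to {P1, P2, P3} ships for at least 139.
Total demand is 27 and no other set of sites has combined capacity ≥ 27, so {P1, P2, P3} is the only feasible choice of open sites. Minimum: 393.

393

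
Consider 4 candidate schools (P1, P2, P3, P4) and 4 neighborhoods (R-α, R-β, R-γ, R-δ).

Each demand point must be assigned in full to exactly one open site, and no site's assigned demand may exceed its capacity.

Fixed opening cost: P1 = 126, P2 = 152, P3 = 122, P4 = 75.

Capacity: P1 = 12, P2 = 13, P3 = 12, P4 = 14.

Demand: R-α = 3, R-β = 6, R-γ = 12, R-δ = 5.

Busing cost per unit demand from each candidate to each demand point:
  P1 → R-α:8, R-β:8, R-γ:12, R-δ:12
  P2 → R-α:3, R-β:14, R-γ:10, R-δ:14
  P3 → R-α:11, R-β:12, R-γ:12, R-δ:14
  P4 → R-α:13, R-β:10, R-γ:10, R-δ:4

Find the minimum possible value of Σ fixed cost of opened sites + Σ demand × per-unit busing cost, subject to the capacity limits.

Open {P3, P4}; cheapest assignment that respects the capacities:
  P3 (cap 12, load 12): R-γ — cost 12×12 = 144
  P4 (cap 14, load 14): R-α, R-β, R-δ — cost 3×13 + 6×10 + 5×4 = 119
  Shipping 263, fixed 197 → total 460.
  Any other capacity-feasible assignment to {P3, P4} ships for at least 263.
Compare {P1, P4}: its best feasible assignment gives total 464.
Compare {P2, P4}: its best feasible assignment gives total 466.
Every other set of open sites that can feasibly serve all demand totals ≥ 464 even under its best assignment. Minimum: 460.

460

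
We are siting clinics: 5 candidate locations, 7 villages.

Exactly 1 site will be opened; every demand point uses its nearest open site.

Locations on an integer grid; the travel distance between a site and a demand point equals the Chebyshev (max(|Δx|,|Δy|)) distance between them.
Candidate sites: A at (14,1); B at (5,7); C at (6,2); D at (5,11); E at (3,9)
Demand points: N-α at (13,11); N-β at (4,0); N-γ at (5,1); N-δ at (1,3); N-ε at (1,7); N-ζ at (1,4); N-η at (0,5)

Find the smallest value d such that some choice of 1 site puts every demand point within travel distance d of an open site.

8

Open {B}.
  Farthest demand point is N-α at travel distance 8 (to B); all others are ≤ 8.
With {C} the worst case is 9.
With {E} the worst case is 10.
No size-1 selection achieves below 8.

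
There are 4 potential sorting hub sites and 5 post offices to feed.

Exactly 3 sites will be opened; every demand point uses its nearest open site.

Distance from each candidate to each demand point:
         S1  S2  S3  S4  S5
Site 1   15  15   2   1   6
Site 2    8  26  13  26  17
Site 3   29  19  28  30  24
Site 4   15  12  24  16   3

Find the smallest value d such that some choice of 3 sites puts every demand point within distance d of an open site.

12

Open {Site 1, Site 2, Site 4}.
  Farthest demand point is S2 at distance 12 (to Site 4); all others are ≤ 12.
With {Site 1, Site 2, Site 3} the worst case is 15.
With {Site 1, Site 3, Site 4} the worst case is 15.
No size-3 selection achieves below 12.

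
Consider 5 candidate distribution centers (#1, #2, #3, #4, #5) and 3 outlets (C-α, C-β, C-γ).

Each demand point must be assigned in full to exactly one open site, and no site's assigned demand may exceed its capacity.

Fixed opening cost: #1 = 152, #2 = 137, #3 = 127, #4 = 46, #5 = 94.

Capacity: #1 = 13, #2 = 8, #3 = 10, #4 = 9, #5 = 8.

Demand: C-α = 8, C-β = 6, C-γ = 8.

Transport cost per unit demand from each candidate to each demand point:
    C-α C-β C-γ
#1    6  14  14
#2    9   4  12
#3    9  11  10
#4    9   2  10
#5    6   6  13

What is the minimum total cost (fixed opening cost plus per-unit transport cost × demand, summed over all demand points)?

Open {#3, #4, #5}; cheapest assignment that respects the capacities:
  #3 (cap 10, load 8): C-γ — cost 8×10 = 80
  #4 (cap 9, load 6): C-β — cost 6×2 = 12
  #5 (cap 8, load 8): C-α — cost 8×6 = 48
  Shipping 140, fixed 267 → total 407.
  Any other capacity-feasible assignment to {#3, #4, #5} ships for at least 140.
Compare {#2, #4, #5}: its best feasible assignment gives total 429.
Compare {#1, #4, #5}: its best feasible assignment gives total 456.
Every other set of open sites that can feasibly serve all demand totals ≥ 429 even under its best assignment. Minimum: 407.

407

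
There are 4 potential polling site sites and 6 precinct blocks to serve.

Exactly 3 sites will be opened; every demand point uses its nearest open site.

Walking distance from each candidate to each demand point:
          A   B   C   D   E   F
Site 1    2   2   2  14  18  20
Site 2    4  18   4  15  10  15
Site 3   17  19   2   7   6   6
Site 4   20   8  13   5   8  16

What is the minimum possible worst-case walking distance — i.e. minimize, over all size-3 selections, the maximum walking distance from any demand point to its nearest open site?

Open {Site 1, Site 3, Site 4}.
  Farthest demand point is E at walking distance 6 (to Site 3); all others are ≤ 6.
With {Site 1, Site 2, Site 3} the worst case is 7.
With {Site 2, Site 3, Site 4} the worst case is 8.
No size-3 selection achieves below 6.

6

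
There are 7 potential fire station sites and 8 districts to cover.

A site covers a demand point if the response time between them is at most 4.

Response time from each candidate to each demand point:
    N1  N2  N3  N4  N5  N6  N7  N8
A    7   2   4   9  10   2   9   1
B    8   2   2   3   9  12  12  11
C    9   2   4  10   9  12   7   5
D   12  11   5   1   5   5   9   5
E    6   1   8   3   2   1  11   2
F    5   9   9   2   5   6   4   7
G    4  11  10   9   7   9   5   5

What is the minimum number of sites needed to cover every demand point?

Coverage sets (demand points within 4 of each site):
  A: {N2, N3, N6, N8}
  B: {N2, N3, N4}
  C: {N2, N3}
  D: {N4}
  E: {N2, N4, N5, N6, N8}
  F: {N4, N7}
  G: {N1}
No 3 sites suffice: every size-3 union leaves at least one demand point uncovered.
But {A, E, F, G} covers everything, so the minimum is 4.

4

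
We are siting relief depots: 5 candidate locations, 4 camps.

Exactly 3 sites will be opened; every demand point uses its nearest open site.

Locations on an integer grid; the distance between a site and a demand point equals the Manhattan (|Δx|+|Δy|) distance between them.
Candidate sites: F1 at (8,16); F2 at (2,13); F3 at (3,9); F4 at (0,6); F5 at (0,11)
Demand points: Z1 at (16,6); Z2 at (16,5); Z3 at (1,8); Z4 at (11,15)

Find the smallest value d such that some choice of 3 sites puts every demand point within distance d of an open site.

17

Open {F1, F2, F3}.
  Farthest demand point is Z2 at distance 17 (to F3); all others are ≤ 17.
With {F1, F2, F4} the worst case is 17.
With {F1, F3, F4} the worst case is 17.
No size-3 selection achieves below 17.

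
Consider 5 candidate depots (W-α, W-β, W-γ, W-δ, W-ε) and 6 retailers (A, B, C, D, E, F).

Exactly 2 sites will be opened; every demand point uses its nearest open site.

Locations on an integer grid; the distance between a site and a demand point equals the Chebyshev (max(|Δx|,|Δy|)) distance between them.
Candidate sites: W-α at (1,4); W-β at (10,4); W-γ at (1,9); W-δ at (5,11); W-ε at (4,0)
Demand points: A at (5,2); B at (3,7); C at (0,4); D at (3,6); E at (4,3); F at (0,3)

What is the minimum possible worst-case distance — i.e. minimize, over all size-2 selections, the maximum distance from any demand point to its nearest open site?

Open {W-α, W-ε}.
  Farthest demand point is B at distance 3 (to W-α); all others are ≤ 3.
With {W-α, W-β} the worst case is 4.
With {W-α, W-γ} the worst case is 4.
No size-2 selection achieves below 3.

3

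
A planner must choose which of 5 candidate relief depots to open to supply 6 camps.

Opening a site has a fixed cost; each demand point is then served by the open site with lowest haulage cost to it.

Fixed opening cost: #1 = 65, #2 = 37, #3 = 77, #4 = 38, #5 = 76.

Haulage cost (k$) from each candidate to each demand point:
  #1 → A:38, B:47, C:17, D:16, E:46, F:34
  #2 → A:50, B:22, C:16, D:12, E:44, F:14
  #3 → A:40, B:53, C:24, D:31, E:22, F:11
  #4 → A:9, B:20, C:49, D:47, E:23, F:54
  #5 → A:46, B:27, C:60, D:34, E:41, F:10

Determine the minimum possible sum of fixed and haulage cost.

Open {#2, #4}: assign each demand point to its cheapest open site.
  A→#4 9, B→#4 20, C→#2 16, D→#2 12, E→#4 23, F→#2 14
  haulage cost 94, fixed 75 → total 169.
Compare {#2}: haulage cost 158 + fixed 37 = 195.
Compare {#1, #4}: haulage cost 119 + fixed 103 = 222.
Compare {#3, #4}: haulage cost 117 + fixed 115 = 232.
All other subsets cost ≥ 195. Minimum total cost: 169.

169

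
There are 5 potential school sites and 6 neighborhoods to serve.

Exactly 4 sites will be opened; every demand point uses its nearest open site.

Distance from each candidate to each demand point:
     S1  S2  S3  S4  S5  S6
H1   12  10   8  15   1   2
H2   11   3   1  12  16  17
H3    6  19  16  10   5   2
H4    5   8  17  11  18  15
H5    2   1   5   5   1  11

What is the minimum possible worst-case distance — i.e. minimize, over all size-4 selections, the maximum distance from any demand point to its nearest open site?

Open {H1, H2, H3, H5}.
  Farthest demand point is S4 at distance 5 (to H5); all others are ≤ 5.
With {H1, H2, H4, H5} the worst case is 5.
With {H1, H3, H4, H5} the worst case is 5.
No size-4 selection achieves below 5.

5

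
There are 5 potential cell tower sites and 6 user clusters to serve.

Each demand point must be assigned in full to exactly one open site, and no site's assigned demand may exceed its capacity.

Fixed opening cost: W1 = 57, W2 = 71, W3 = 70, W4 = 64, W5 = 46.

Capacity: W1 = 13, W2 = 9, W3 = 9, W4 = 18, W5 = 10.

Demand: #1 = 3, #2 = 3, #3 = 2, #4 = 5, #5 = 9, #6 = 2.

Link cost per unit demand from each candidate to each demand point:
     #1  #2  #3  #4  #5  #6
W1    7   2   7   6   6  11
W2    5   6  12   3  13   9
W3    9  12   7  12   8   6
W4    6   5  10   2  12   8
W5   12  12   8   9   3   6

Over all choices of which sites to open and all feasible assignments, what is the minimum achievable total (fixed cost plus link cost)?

216

Open {W4, W5}; cheapest assignment that respects the capacities:
  W4 (cap 18, load 15): #1, #2, #3, #4, #6 — cost 3×6 + 3×5 + 2×10 + 5×2 + 2×8 = 79
  W5 (cap 10, load 9): #5 — cost 9×3 = 27
  Shipping 106, fixed 110 → total 216.
  Any other capacity-feasible assignment to {W4, W5} ships for at least 106.
Compare {W1, W4}: its best feasible assignment gives total 245.
Compare {W1, W4, W5}: its best feasible assignment gives total 258.
Every other set of open sites that can feasibly serve all demand totals ≥ 245 even under its best assignment. Minimum: 216.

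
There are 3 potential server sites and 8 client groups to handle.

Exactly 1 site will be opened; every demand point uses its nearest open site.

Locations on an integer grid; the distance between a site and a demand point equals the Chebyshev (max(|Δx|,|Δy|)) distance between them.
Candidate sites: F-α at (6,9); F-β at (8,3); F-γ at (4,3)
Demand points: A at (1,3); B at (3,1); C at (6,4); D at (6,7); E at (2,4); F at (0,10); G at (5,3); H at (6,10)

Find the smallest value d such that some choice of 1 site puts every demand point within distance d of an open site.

7

Open {F-γ}.
  Farthest demand point is F at distance 7 (to F-γ); all others are ≤ 7.
With {F-α} the worst case is 8.
With {F-β} the worst case is 8.
No size-1 selection achieves below 7.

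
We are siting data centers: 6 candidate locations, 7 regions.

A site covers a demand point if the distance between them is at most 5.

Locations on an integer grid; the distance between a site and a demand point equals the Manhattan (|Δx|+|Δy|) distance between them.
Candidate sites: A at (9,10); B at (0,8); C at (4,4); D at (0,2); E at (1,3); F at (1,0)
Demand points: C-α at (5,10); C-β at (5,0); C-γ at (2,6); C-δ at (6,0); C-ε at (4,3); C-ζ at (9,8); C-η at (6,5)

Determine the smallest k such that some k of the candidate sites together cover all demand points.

3

Coverage sets (demand points within 5 of each site):
  A: {C-α, C-ζ}
  B: {C-γ}
  C: {C-β, C-γ, C-ε, C-η}
  D: {C-ε}
  E: {C-γ, C-ε}
  F: {C-β, C-δ}
No 2 sites suffice: every size-2 union leaves at least one demand point uncovered.
But {A, C, F} covers everything, so the minimum is 3.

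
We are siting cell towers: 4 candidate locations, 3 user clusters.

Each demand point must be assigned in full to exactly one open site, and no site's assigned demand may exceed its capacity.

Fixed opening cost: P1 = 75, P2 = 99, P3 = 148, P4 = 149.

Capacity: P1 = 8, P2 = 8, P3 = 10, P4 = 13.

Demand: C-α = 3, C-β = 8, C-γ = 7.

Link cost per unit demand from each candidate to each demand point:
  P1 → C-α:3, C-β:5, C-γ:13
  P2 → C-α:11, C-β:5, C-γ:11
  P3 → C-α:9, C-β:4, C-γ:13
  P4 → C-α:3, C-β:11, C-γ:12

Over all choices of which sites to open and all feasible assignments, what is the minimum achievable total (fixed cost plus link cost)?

Open {P1, P4}; cheapest assignment that respects the capacities:
  P1 (cap 8, load 8): C-β — cost 8×5 = 40
  P4 (cap 13, load 10): C-α, C-γ — cost 3×3 + 7×12 = 93
  Shipping 133, fixed 224 → total 357.
  Any other capacity-feasible assignment to {P1, P4} ships for at least 133.
Compare {P1, P3}: its best feasible assignment gives total 381.
Compare {P2, P4}: its best feasible assignment gives total 381.
Every other set of open sites that can feasibly serve all demand totals ≥ 381 even under its best assignment. Minimum: 357.

357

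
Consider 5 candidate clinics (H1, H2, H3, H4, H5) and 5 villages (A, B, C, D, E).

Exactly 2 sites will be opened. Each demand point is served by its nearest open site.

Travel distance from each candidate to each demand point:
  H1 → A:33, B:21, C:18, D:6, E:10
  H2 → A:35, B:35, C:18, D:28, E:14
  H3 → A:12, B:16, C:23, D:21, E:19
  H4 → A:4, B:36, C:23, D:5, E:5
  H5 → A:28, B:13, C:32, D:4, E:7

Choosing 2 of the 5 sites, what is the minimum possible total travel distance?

49

Open {H4, H5}.
  A→H4 4, B→H5 13, C→H4 23, D→H5 4, E→H4 5  ⇒ total 49.
Compare {H1, H4}: total 53.
Compare {H3, H4}: total 53.
No size-2 selection does better; minimum is 49.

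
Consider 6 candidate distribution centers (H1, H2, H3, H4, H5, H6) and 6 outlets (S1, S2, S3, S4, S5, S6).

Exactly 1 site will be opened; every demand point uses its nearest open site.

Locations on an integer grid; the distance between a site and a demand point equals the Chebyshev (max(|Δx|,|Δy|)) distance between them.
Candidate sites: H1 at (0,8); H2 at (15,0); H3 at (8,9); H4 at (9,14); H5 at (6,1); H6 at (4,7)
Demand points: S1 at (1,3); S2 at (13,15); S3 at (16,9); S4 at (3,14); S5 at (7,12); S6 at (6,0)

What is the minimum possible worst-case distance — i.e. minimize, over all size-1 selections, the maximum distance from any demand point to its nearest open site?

Open {H3}.
  Farthest demand point is S6 at distance 9 (to H3); all others are ≤ 9.
With {H6} the worst case is 12.
With {H4} the worst case is 14.
No size-1 selection achieves below 9.

9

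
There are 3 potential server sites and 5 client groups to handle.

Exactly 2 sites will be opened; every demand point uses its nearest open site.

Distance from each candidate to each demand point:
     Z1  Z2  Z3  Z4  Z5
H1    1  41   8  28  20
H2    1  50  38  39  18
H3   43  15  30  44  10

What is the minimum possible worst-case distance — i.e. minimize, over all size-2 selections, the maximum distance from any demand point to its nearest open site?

Open {H1, H3}.
  Farthest demand point is Z4 at distance 28 (to H1); all others are ≤ 28.
With {H2, H3} the worst case is 39.
With {H1, H2} the worst case is 41.
No size-2 selection achieves below 28.

28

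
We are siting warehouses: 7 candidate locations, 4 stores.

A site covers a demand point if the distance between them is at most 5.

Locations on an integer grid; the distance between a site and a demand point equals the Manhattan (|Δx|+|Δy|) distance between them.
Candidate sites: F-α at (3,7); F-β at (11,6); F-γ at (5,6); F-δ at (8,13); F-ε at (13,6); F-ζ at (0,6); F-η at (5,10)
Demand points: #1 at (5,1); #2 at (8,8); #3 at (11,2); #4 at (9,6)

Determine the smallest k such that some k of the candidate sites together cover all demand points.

Coverage sets (demand points within 5 of each site):
  F-α: {}
  F-β: {#2, #3, #4}
  F-γ: {#1, #2, #4}
  F-δ: {#2}
  F-ε: {#4}
  F-ζ: {}
  F-η: {#2}
No single site covers all 4 demand points.
But {F-β, F-γ} covers everything, so the minimum is 2.

2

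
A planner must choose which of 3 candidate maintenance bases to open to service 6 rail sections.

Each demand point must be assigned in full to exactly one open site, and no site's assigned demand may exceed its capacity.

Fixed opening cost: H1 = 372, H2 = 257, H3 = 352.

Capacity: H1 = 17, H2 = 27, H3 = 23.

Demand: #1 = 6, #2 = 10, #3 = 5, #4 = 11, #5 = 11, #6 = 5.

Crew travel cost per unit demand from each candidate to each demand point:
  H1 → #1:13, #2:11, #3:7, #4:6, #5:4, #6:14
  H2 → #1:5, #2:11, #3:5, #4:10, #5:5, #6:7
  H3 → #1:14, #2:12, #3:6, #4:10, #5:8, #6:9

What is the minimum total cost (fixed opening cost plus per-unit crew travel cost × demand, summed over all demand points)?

984

Open {H2, H3}; cheapest assignment that respects the capacities:
  H2 (cap 27, load 27): #1, #3, #5, #6 — cost 6×5 + 5×5 + 11×5 + 5×7 = 145
  H3 (cap 23, load 21): #2, #4 — cost 10×12 + 11×10 = 230
  Shipping 375, fixed 609 → total 984.
  Any other capacity-feasible assignment to {H2, H3} ships for at least 375.
Compare {H1, H2, H3}: its best feasible assignment gives total 1312.
Every other set of open sites that can feasibly serve all demand totals ≥ 1312 even under its best assignment. Minimum: 984.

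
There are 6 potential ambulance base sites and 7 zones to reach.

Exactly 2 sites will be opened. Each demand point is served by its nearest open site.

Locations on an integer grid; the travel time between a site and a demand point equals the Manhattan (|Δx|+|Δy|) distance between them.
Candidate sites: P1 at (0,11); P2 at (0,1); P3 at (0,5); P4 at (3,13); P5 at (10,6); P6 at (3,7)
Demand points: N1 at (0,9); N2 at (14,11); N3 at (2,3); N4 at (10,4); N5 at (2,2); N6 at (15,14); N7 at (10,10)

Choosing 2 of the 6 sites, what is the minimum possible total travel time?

41

Open {P3, P5}.
  N1→P3 4, N2→P5 9, N3→P3 4, N4→P5 2, N5→P3 5, N6→P5 13, N7→P5 4  ⇒ total 41.
Compare {P2, P5}: total 43.
Compare {P5, P6}: total 44.
No size-2 selection does better; minimum is 41.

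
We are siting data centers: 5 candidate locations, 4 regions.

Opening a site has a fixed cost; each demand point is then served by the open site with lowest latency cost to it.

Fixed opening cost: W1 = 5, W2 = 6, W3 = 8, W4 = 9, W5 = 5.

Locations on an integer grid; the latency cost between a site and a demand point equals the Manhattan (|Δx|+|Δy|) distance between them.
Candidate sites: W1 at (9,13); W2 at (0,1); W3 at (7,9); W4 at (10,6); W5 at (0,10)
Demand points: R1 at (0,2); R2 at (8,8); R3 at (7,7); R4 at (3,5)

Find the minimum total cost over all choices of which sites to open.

26

Open {W2, W3}: assign each demand point to its cheapest open site.
  R1→W2 1, R2→W3 2, R3→W3 2, R4→W2 7
  latency cost 12, fixed 14 → total 26.
Compare {W2, W4}: latency cost 16 + fixed 15 = 31.
Compare {W1, W2, W3}: latency cost 12 + fixed 19 = 31.
Compare {W2, W3, W5}: latency cost 12 + fixed 19 = 31.
All other subsets cost ≥ 31. Minimum total cost: 26.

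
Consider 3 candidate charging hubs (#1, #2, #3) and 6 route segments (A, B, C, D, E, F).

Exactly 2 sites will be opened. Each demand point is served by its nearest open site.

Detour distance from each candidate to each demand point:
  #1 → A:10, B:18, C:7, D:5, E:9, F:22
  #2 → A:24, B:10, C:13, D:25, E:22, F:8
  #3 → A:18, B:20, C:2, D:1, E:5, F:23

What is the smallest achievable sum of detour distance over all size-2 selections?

Open {#2, #3}.
  A→#3 18, B→#2 10, C→#3 2, D→#3 1, E→#3 5, F→#2 8  ⇒ total 44.
Compare {#1, #2}: total 49.
Compare {#1, #3}: total 58.

44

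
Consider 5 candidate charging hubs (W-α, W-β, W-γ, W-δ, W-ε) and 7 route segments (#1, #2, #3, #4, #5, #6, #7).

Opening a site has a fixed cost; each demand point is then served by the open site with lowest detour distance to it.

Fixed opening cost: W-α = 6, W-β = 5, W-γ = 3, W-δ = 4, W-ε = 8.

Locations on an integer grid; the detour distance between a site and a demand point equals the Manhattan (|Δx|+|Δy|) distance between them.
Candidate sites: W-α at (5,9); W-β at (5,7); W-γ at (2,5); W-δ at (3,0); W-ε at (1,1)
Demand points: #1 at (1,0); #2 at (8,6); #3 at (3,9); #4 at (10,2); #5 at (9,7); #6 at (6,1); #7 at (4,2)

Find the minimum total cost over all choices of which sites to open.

39

Open {W-β, W-δ}: assign each demand point to its cheapest open site.
  #1→W-δ 2, #2→W-β 4, #3→W-β 4, #4→W-δ 9, #5→W-β 4, #6→W-δ 4, #7→W-δ 3
  detour distance 30, fixed 9 → total 39.
Compare {W-α, W-δ}: detour distance 32 + fixed 10 = 42.
Compare {W-β, W-γ, W-δ}: detour distance 30 + fixed 12 = 42.
Compare {W-α, W-β, W-δ}: detour distance 28 + fixed 15 = 43.
All other subsets cost ≥ 42. Minimum total cost: 39.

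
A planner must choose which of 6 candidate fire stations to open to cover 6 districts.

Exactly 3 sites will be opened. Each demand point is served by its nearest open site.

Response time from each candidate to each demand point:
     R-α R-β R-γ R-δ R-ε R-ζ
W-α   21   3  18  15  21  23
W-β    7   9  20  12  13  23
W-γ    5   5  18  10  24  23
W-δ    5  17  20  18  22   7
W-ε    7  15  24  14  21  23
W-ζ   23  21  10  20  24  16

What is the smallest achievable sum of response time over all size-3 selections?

Open {W-β, W-δ, W-ζ}.
  R-α→W-δ 5, R-β→W-β 9, R-γ→W-ζ 10, R-δ→W-β 12, R-ε→W-β 13, R-ζ→W-δ 7  ⇒ total 56.
Compare {W-α, W-β, W-δ}: total 58.
Compare {W-β, W-γ, W-δ}: total 58.
No size-3 selection does better; minimum is 56.

56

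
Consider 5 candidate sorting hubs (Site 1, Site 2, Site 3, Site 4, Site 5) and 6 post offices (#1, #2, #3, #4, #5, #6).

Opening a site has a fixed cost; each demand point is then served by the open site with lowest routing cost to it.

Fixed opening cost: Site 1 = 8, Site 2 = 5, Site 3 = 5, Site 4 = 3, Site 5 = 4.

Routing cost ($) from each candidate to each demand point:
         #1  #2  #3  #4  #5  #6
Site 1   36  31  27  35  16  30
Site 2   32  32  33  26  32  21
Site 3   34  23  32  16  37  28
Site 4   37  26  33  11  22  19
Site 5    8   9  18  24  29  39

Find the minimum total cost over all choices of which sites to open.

94

Open {Site 4, Site 5}: assign each demand point to its cheapest open site.
  #1→Site 5 8, #2→Site 5 9, #3→Site 5 18, #4→Site 4 11, #5→Site 4 22, #6→Site 4 19
  routing cost 87, fixed 7 → total 94.
Compare {Site 1, Site 4, Site 5}: routing cost 81 + fixed 15 = 96.
Compare {Site 2, Site 4, Site 5}: routing cost 87 + fixed 12 = 99.
Compare {Site 3, Site 4, Site 5}: routing cost 87 + fixed 12 = 99.
All other subsets cost ≥ 96. Minimum total cost: 94.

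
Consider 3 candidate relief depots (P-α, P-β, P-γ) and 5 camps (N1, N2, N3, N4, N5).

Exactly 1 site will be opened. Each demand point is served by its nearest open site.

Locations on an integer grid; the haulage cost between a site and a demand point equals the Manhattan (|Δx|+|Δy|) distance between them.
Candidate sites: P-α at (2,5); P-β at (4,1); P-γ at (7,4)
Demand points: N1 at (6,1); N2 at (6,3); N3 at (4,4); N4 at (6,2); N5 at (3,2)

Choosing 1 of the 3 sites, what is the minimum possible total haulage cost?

14

Open {P-β}.
  N1→P-β 2, N2→P-β 4, N3→P-β 3, N4→P-β 3, N5→P-β 2  ⇒ total 14.
Compare {P-γ}: total 18.
Compare {P-α}: total 28.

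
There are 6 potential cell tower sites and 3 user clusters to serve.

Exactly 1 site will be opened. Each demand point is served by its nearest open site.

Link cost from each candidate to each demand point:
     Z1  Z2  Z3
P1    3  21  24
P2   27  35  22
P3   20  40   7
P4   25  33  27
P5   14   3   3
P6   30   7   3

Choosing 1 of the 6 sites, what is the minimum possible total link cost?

20

Open {P5}.
  Z1→P5 14, Z2→P5 3, Z3→P5 3  ⇒ total 20.
Compare {P6}: total 40.
Compare {P1}: total 48.
No size-1 selection does better; minimum is 20.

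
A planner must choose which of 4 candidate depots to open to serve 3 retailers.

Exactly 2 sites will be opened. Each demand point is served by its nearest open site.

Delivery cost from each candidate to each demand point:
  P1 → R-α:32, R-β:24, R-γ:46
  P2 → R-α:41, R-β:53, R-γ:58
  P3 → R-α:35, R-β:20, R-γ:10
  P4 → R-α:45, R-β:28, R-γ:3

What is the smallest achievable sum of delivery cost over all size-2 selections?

Open {P3, P4}.
  R-α→P3 35, R-β→P3 20, R-γ→P4 3  ⇒ total 58.
Compare {P1, P4}: total 59.
Compare {P1, P3}: total 62.
No size-2 selection does better; minimum is 58.

58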